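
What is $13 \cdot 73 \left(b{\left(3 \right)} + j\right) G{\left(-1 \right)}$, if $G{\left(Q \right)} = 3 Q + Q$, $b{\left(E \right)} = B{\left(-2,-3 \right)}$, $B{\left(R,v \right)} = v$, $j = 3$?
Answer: $0$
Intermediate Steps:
$b{\left(E \right)} = -3$
$G{\left(Q \right)} = 4 Q$
$13 \cdot 73 \left(b{\left(3 \right)} + j\right) G{\left(-1 \right)} = 13 \cdot 73 \left(-3 + 3\right) 4 \left(-1\right) = 949 \cdot 0 \left(-4\right) = 949 \cdot 0 = 0$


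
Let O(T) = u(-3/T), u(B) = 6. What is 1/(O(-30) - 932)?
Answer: -1/926 ≈ -0.0010799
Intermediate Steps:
O(T) = 6
1/(O(-30) - 932) = 1/(6 - 932) = 1/(-926) = -1/926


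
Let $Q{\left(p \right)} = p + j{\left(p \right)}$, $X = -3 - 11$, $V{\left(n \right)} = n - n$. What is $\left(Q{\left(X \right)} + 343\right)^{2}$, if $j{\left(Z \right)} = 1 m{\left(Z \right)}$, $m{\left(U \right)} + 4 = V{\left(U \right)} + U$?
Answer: $96721$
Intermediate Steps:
$V{\left(n \right)} = 0$
$m{\left(U \right)} = -4 + U$ ($m{\left(U \right)} = -4 + \left(0 + U\right) = -4 + U$)
$j{\left(Z \right)} = -4 + Z$ ($j{\left(Z \right)} = 1 \left(-4 + Z\right) = -4 + Z$)
$X = -14$ ($X = -3 - 11 = -14$)
$Q{\left(p \right)} = -4 + 2 p$ ($Q{\left(p \right)} = p + \left(-4 + p\right) = -4 + 2 p$)
$\left(Q{\left(X \right)} + 343\right)^{2} = \left(\left(-4 + 2 \left(-14\right)\right) + 343\right)^{2} = \left(\left(-4 - 28\right) + 343\right)^{2} = \left(-32 + 343\right)^{2} = 311^{2} = 96721$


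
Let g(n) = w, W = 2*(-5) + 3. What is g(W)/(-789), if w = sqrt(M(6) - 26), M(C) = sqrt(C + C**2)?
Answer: -I*sqrt(26 - sqrt(42))/789 ≈ -0.0055996*I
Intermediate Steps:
W = -7 (W = -10 + 3 = -7)
w = sqrt(-26 + sqrt(42)) (w = sqrt(sqrt(6*(1 + 6)) - 26) = sqrt(sqrt(6*7) - 26) = sqrt(sqrt(42) - 26) = sqrt(-26 + sqrt(42)) ≈ 4.4181*I)
g(n) = sqrt(-26 + sqrt(42))
g(W)/(-789) = sqrt(-26 + sqrt(42))/(-789) = sqrt(-26 + sqrt(42))*(-1/789) = -sqrt(-26 + sqrt(42))/789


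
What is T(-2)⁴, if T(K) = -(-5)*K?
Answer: 10000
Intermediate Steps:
T(K) = 5*K
T(-2)⁴ = (5*(-2))⁴ = (-10)⁴ = 10000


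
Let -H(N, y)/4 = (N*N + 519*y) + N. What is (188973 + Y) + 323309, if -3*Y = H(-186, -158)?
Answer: 448826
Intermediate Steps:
H(N, y) = -2076*y - 4*N - 4*N**2 (H(N, y) = -4*((N*N + 519*y) + N) = -4*((N**2 + 519*y) + N) = -4*(N + N**2 + 519*y) = -2076*y - 4*N - 4*N**2)
Y = -63456 (Y = -(-2076*(-158) - 4*(-186) - 4*(-186)**2)/3 = -(328008 + 744 - 4*34596)/3 = -(328008 + 744 - 138384)/3 = -1/3*190368 = -63456)
(188973 + Y) + 323309 = (188973 - 63456) + 323309 = 125517 + 323309 = 448826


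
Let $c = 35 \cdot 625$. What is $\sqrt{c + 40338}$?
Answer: $\sqrt{62213} \approx 249.43$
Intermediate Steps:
$c = 21875$
$\sqrt{c + 40338} = \sqrt{21875 + 40338} = \sqrt{62213}$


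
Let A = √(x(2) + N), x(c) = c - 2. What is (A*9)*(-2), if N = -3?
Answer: -18*I*√3 ≈ -31.177*I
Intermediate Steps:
x(c) = -2 + c
A = I*√3 (A = √((-2 + 2) - 3) = √(0 - 3) = √(-3) = I*√3 ≈ 1.732*I)
(A*9)*(-2) = ((I*√3)*9)*(-2) = (9*I*√3)*(-2) = -18*I*√3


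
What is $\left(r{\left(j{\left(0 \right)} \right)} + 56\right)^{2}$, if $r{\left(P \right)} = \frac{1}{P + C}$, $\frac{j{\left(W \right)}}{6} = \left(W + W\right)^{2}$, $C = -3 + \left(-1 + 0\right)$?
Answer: $\frac{49729}{16} \approx 3108.1$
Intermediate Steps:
$C = -4$ ($C = -3 - 1 = -4$)
$j{\left(W \right)} = 24 W^{2}$ ($j{\left(W \right)} = 6 \left(W + W\right)^{2} = 6 \left(2 W\right)^{2} = 6 \cdot 4 W^{2} = 24 W^{2}$)
$r{\left(P \right)} = \frac{1}{-4 + P}$ ($r{\left(P \right)} = \frac{1}{P - 4} = \frac{1}{-4 + P}$)
$\left(r{\left(j{\left(0 \right)} \right)} + 56\right)^{2} = \left(\frac{1}{-4 + 24 \cdot 0^{2}} + 56\right)^{2} = \left(\frac{1}{-4 + 24 \cdot 0} + 56\right)^{2} = \left(\frac{1}{-4 + 0} + 56\right)^{2} = \left(\frac{1}{-4} + 56\right)^{2} = \left(- \frac{1}{4} + 56\right)^{2} = \left(\frac{223}{4}\right)^{2} = \frac{49729}{16}$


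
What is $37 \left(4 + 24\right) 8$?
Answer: $8288$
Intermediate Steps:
$37 \left(4 + 24\right) 8 = 37 \cdot 28 \cdot 8 = 1036 \cdot 8 = 8288$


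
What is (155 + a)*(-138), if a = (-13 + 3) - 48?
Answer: -13386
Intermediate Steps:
a = -58 (a = -10 - 48 = -58)
(155 + a)*(-138) = (155 - 58)*(-138) = 97*(-138) = -13386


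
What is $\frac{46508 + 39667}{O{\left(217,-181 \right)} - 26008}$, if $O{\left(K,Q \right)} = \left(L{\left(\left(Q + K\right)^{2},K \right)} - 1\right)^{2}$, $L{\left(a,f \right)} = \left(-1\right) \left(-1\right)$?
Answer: $- \frac{86175}{26008} \approx -3.3134$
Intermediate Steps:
$L{\left(a,f \right)} = 1$
$O{\left(K,Q \right)} = 0$ ($O{\left(K,Q \right)} = \left(1 - 1\right)^{2} = 0^{2} = 0$)
$\frac{46508 + 39667}{O{\left(217,-181 \right)} - 26008} = \frac{46508 + 39667}{0 - 26008} = \frac{86175}{-26008} = 86175 \left(- \frac{1}{26008}\right) = - \frac{86175}{26008}$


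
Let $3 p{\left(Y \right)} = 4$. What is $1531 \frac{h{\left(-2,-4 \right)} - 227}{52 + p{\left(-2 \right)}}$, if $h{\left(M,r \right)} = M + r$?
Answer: $- \frac{1070169}{160} \approx -6688.6$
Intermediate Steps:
$p{\left(Y \right)} = \frac{4}{3}$ ($p{\left(Y \right)} = \frac{1}{3} \cdot 4 = \frac{4}{3}$)
$1531 \frac{h{\left(-2,-4 \right)} - 227}{52 + p{\left(-2 \right)}} = 1531 \frac{\left(-2 - 4\right) - 227}{52 + \frac{4}{3}} = 1531 \frac{-6 - 227}{\frac{160}{3}} = 1531 \left(\left(-233\right) \frac{3}{160}\right) = 1531 \left(- \frac{699}{160}\right) = - \frac{1070169}{160}$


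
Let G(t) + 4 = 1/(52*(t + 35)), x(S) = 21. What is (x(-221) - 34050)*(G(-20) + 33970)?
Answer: -300515554983/260 ≈ -1.1558e+9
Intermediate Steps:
G(t) = -4 + 1/(1820 + 52*t) (G(t) = -4 + 1/(52*(t + 35)) = -4 + 1/(52*(35 + t)) = -4 + 1/(1820 + 52*t))
(x(-221) - 34050)*(G(-20) + 33970) = (21 - 34050)*((-7279 - 208*(-20))/(52*(35 - 20)) + 33970) = -34029*((1/52)*(-7279 + 4160)/15 + 33970) = -34029*((1/52)*(1/15)*(-3119) + 33970) = -34029*(-3119/780 + 33970) = -34029*26493481/780 = -300515554983/260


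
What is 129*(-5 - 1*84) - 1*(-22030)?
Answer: 10549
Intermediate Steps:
129*(-5 - 1*84) - 1*(-22030) = 129*(-5 - 84) + 22030 = 129*(-89) + 22030 = -11481 + 22030 = 10549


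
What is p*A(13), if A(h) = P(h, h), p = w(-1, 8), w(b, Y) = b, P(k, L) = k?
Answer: -13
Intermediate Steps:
p = -1
A(h) = h
p*A(13) = -1*13 = -13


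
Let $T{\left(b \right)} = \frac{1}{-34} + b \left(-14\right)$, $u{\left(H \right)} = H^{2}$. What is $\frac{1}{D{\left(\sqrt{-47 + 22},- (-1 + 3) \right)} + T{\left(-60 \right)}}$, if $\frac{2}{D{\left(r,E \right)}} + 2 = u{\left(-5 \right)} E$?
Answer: $\frac{221}{185625} \approx 0.0011906$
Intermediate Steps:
$T{\left(b \right)} = - \frac{1}{34} - 14 b$
$D{\left(r,E \right)} = \frac{2}{-2 + 25 E}$ ($D{\left(r,E \right)} = \frac{2}{-2 + \left(-5\right)^{2} E} = \frac{2}{-2 + 25 E}$)
$\frac{1}{D{\left(\sqrt{-47 + 22},- (-1 + 3) \right)} + T{\left(-60 \right)}} = \frac{1}{\frac{2}{-2 + 25 \left(- (-1 + 3)\right)} - - \frac{28559}{34}} = \frac{1}{\frac{2}{-2 + 25 \left(\left(-1\right) 2\right)} + \left(- \frac{1}{34} + 840\right)} = \frac{1}{\frac{2}{-2 + 25 \left(-2\right)} + \frac{28559}{34}} = \frac{1}{\frac{2}{-2 - 50} + \frac{28559}{34}} = \frac{1}{\frac{2}{-52} + \frac{28559}{34}} = \frac{1}{2 \left(- \frac{1}{52}\right) + \frac{28559}{34}} = \frac{1}{- \frac{1}{26} + \frac{28559}{34}} = \frac{1}{\frac{185625}{221}} = \frac{221}{185625}$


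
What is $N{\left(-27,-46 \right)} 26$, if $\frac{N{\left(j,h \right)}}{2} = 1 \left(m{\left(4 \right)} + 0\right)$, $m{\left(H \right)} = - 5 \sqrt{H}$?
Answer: $-520$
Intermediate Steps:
$N{\left(j,h \right)} = -20$ ($N{\left(j,h \right)} = 2 \cdot 1 \left(- 5 \sqrt{4} + 0\right) = 2 \cdot 1 \left(\left(-5\right) 2 + 0\right) = 2 \cdot 1 \left(-10 + 0\right) = 2 \cdot 1 \left(-10\right) = 2 \left(-10\right) = -20$)
$N{\left(-27,-46 \right)} 26 = \left(-20\right) 26 = -520$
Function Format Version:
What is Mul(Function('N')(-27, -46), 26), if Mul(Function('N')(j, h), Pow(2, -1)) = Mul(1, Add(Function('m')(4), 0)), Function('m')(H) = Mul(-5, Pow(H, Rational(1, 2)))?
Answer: -520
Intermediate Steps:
Function('N')(j, h) = -20 (Function('N')(j, h) = Mul(2, Mul(1, Add(Mul(-5, Pow(4, Rational(1, 2))), 0))) = Mul(2, Mul(1, Add(Mul(-5, 2), 0))) = Mul(2, Mul(1, Add(-10, 0))) = Mul(2, Mul(1, -10)) = Mul(2, -10) = -20)
Mul(Function('N')(-27, -46), 26) = Mul(-20, 26) = -520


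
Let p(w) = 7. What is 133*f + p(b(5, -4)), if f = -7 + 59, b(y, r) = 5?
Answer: 6923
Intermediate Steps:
f = 52
133*f + p(b(5, -4)) = 133*52 + 7 = 6916 + 7 = 6923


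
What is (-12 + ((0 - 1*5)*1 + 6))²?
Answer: 121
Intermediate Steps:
(-12 + ((0 - 1*5)*1 + 6))² = (-12 + ((0 - 5)*1 + 6))² = (-12 + (-5*1 + 6))² = (-12 + (-5 + 6))² = (-12 + 1)² = (-11)² = 121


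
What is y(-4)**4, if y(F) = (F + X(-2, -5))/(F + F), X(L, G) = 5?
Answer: 1/4096 ≈ 0.00024414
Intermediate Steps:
y(F) = (5 + F)/(2*F) (y(F) = (F + 5)/(F + F) = (5 + F)/((2*F)) = (5 + F)*(1/(2*F)) = (5 + F)/(2*F))
y(-4)**4 = ((1/2)*(5 - 4)/(-4))**4 = ((1/2)*(-1/4)*1)**4 = (-1/8)**4 = 1/4096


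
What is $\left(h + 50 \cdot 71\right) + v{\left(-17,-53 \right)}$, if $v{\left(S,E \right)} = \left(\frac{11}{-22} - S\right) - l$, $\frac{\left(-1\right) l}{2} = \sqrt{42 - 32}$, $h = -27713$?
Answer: $- \frac{48293}{2} + 2 \sqrt{10} \approx -24140.0$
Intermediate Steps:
$l = - 2 \sqrt{10}$ ($l = - 2 \sqrt{42 - 32} = - 2 \sqrt{10} \approx -6.3246$)
$v{\left(S,E \right)} = - \frac{1}{2} - S + 2 \sqrt{10}$ ($v{\left(S,E \right)} = \left(\frac{11}{-22} - S\right) - - 2 \sqrt{10} = \left(11 \left(- \frac{1}{22}\right) - S\right) + 2 \sqrt{10} = \left(- \frac{1}{2} - S\right) + 2 \sqrt{10} = - \frac{1}{2} - S + 2 \sqrt{10}$)
$\left(h + 50 \cdot 71\right) + v{\left(-17,-53 \right)} = \left(-27713 + 50 \cdot 71\right) - \left(- \frac{33}{2} - 2 \sqrt{10}\right) = \left(-27713 + 3550\right) + \left(- \frac{1}{2} + 17 + 2 \sqrt{10}\right) = -24163 + \left(\frac{33}{2} + 2 \sqrt{10}\right) = - \frac{48293}{2} + 2 \sqrt{10}$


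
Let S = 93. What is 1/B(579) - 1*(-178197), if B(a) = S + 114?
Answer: 36886780/207 ≈ 1.7820e+5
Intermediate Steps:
B(a) = 207 (B(a) = 93 + 114 = 207)
1/B(579) - 1*(-178197) = 1/207 - 1*(-178197) = 1/207 + 178197 = 36886780/207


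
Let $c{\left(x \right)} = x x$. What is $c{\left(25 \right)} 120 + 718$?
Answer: $75718$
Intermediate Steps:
$c{\left(x \right)} = x^{2}$
$c{\left(25 \right)} 120 + 718 = 25^{2} \cdot 120 + 718 = 625 \cdot 120 + 718 = 75000 + 718 = 75718$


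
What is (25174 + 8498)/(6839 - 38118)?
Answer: -33672/31279 ≈ -1.0765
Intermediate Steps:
(25174 + 8498)/(6839 - 38118) = 33672/(-31279) = 33672*(-1/31279) = -33672/31279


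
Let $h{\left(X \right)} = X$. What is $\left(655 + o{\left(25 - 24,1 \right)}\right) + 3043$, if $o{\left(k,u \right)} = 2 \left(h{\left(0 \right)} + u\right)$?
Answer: $3700$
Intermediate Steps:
$o{\left(k,u \right)} = 2 u$ ($o{\left(k,u \right)} = 2 \left(0 + u\right) = 2 u$)
$\left(655 + o{\left(25 - 24,1 \right)}\right) + 3043 = \left(655 + 2 \cdot 1\right) + 3043 = \left(655 + 2\right) + 3043 = 657 + 3043 = 3700$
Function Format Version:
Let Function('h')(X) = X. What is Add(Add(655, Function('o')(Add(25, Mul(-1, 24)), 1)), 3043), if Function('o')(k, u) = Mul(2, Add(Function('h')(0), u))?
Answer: 3700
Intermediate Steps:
Function('o')(k, u) = Mul(2, u) (Function('o')(k, u) = Mul(2, Add(0, u)) = Mul(2, u))
Add(Add(655, Function('o')(Add(25, Mul(-1, 24)), 1)), 3043) = Add(Add(655, Mul(2, 1)), 3043) = Add(Add(655, 2), 3043) = Add(657, 3043) = 3700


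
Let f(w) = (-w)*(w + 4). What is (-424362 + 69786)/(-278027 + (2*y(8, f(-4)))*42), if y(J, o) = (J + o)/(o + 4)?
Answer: 354576/277859 ≈ 1.2761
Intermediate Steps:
f(w) = -w*(4 + w) (f(w) = (-w)*(4 + w) = -w*(4 + w))
y(J, o) = (J + o)/(4 + o)
(-424362 + 69786)/(-278027 + (2*y(8, f(-4)))*42) = (-424362 + 69786)/(-278027 + (2*((8 - 1*(-4)*(4 - 4))/(4 - 1*(-4)*(4 - 4))))*42) = -354576/(-278027 + (2*((8 - 1*(-4)*0)/(4 - 1*(-4)*0)))*42) = -354576/(-278027 + (2*((8 + 0)/(4 + 0)))*42) = -354576/(-278027 + (2*(8/4))*42) = -354576/(-278027 + (2*((1/4)*8))*42) = -354576/(-278027 + (2*2)*42) = -354576/(-278027 + 4*42) = -354576/(-278027 + 168) = -354576/(-277859) = -354576*(-1/277859) = 354576/277859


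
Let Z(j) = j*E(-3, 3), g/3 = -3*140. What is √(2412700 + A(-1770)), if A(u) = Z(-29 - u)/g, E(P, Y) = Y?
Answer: √106399887195/210 ≈ 1553.3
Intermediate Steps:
g = -1260 (g = 3*(-3*140) = 3*(-420) = -1260)
Z(j) = 3*j (Z(j) = j*3 = 3*j)
A(u) = 29/420 + u/420 (A(u) = (3*(-29 - u))/(-1260) = (-87 - 3*u)*(-1/1260) = 29/420 + u/420)
√(2412700 + A(-1770)) = √(2412700 + (29/420 + (1/420)*(-1770))) = √(2412700 + (29/420 - 59/14)) = √(2412700 - 1741/420) = √(1013332259/420) = √106399887195/210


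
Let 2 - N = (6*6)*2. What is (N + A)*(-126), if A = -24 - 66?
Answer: 20160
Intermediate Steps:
A = -90
N = -70 (N = 2 - 6*6*2 = 2 - 36*2 = 2 - 1*72 = 2 - 72 = -70)
(N + A)*(-126) = (-70 - 90)*(-126) = -160*(-126) = 20160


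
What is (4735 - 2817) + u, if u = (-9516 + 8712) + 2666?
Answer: 3780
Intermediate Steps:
u = 1862 (u = -804 + 2666 = 1862)
(4735 - 2817) + u = (4735 - 2817) + 1862 = 1918 + 1862 = 3780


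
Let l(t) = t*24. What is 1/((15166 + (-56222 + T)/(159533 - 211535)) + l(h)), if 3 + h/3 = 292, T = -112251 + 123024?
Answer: 52002/1870765397 ≈ 2.7797e-5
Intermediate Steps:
T = 10773
h = 867 (h = -9 + 3*292 = -9 + 876 = 867)
l(t) = 24*t
1/((15166 + (-56222 + T)/(159533 - 211535)) + l(h)) = 1/((15166 + (-56222 + 10773)/(159533 - 211535)) + 24*867) = 1/((15166 - 45449/(-52002)) + 20808) = 1/((15166 - 45449*(-1/52002)) + 20808) = 1/((15166 + 45449/52002) + 20808) = 1/(788707781/52002 + 20808) = 1/(1870765397/52002) = 52002/1870765397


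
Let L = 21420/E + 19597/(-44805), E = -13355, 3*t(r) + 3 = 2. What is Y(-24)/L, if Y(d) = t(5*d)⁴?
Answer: -39891385/6595781589 ≈ -0.0060480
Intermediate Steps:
t(r) = -⅓ (t(r) = -1 + (⅓)*2 = -1 + ⅔ = -⅓)
Y(d) = 1/81 (Y(d) = (-⅓)⁴ = 1/81)
L = -244288207/119674155 (L = 21420/(-13355) + 19597/(-44805) = 21420*(-1/13355) + 19597*(-1/44805) = -4284/2671 - 19597/44805 = -244288207/119674155 ≈ -2.0413)
Y(-24)/L = 1/(81*(-244288207/119674155)) = (1/81)*(-119674155/244288207) = -39891385/6595781589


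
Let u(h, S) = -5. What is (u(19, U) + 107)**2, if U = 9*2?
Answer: 10404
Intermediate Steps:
U = 18
(u(19, U) + 107)**2 = (-5 + 107)**2 = 102**2 = 10404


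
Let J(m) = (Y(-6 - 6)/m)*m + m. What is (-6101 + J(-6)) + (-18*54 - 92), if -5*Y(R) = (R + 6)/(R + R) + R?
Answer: -143373/20 ≈ -7168.6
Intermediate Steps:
Y(R) = -R/5 - (6 + R)/(10*R) (Y(R) = -((R + 6)/(R + R) + R)/5 = -((6 + R)/((2*R)) + R)/5 = -((6 + R)*(1/(2*R)) + R)/5 = -((6 + R)/(2*R) + R)/5 = -(R + (6 + R)/(2*R))/5 = -R/5 - (6 + R)/(10*R))
J(m) = 47/20 + m (J(m) = (((-6 - (-6 - 6)*(1 + 2*(-6 - 6)))/(10*(-6 - 6)))/m)*m + m = (((⅒)*(-6 - 1*(-12)*(1 + 2*(-12)))/(-12))/m)*m + m = (((⅒)*(-1/12)*(-6 - 1*(-12)*(1 - 24)))/m)*m + m = (((⅒)*(-1/12)*(-6 - 1*(-12)*(-23)))/m)*m + m = (((⅒)*(-1/12)*(-6 - 276))/m)*m + m = (((⅒)*(-1/12)*(-282))/m)*m + m = (47/(20*m))*m + m = 47/20 + m)
(-6101 + J(-6)) + (-18*54 - 92) = (-6101 + (47/20 - 6)) + (-18*54 - 92) = (-6101 - 73/20) + (-972 - 92) = -122093/20 - 1064 = -143373/20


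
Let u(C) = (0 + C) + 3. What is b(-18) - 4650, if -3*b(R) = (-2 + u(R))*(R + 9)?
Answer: -4701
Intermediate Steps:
u(C) = 3 + C (u(C) = C + 3 = 3 + C)
b(R) = -(1 + R)*(9 + R)/3 (b(R) = -(-2 + (3 + R))*(R + 9)/3 = -(1 + R)*(9 + R)/3)
b(-18) - 4650 = (-3 - 10/3*(-18) - ⅓*(-18)²) - 4650 = (-3 + 60 - ⅓*324) - 4650 = (-3 + 60 - 108) - 4650 = -51 - 4650 = -4701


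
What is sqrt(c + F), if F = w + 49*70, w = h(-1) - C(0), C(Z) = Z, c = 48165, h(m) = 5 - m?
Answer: sqrt(51601) ≈ 227.16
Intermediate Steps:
w = 6 (w = (5 - 1*(-1)) - 1*0 = (5 + 1) + 0 = 6 + 0 = 6)
F = 3436 (F = 6 + 49*70 = 6 + 3430 = 3436)
sqrt(c + F) = sqrt(48165 + 3436) = sqrt(51601)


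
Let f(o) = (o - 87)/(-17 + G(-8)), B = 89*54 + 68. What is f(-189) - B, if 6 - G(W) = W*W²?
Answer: -814050/167 ≈ -4874.5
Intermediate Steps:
G(W) = 6 - W³ (G(W) = 6 - W*W² = 6 - W³)
B = 4874 (B = 4806 + 68 = 4874)
f(o) = -29/167 + o/501 (f(o) = (o - 87)/(-17 + (6 - 1*(-8)³)) = (-87 + o)/(-17 + (6 - 1*(-512))) = (-87 + o)/(-17 + (6 + 512)) = (-87 + o)/(-17 + 518) = (-87 + o)/501 = (-87 + o)*(1/501) = -29/167 + o/501)
f(-189) - B = (-29/167 + (1/501)*(-189)) - 1*4874 = (-29/167 - 63/167) - 4874 = -92/167 - 4874 = -814050/167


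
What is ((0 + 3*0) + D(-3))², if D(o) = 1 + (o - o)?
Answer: 1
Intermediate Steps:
D(o) = 1 (D(o) = 1 + 0 = 1)
((0 + 3*0) + D(-3))² = ((0 + 3*0) + 1)² = ((0 + 0) + 1)² = (0 + 1)² = 1² = 1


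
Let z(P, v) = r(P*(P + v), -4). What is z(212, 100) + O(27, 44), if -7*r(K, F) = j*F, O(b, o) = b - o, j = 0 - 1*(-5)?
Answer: -99/7 ≈ -14.143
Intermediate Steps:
j = 5 (j = 0 + 5 = 5)
r(K, F) = -5*F/7
z(P, v) = 20/7 (z(P, v) = -5/7*(-4) = 20/7)
z(212, 100) + O(27, 44) = 20/7 + (27 - 1*44) = 20/7 + (27 - 44) = 20/7 - 17 = -99/7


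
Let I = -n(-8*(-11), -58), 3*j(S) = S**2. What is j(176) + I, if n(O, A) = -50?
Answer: 31126/3 ≈ 10375.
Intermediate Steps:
j(S) = S**2/3
I = 50 (I = -1*(-50) = 50)
j(176) + I = (1/3)*176**2 + 50 = (1/3)*30976 + 50 = 30976/3 + 50 = 31126/3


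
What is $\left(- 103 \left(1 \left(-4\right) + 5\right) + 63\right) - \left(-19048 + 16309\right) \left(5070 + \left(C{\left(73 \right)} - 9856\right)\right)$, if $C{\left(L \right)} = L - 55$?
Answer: $-13059592$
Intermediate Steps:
$C{\left(L \right)} = -55 + L$ ($C{\left(L \right)} = L - 55 = -55 + L$)
$\left(- 103 \left(1 \left(-4\right) + 5\right) + 63\right) - \left(-19048 + 16309\right) \left(5070 + \left(C{\left(73 \right)} - 9856\right)\right) = \left(- 103 \left(1 \left(-4\right) + 5\right) + 63\right) - \left(-19048 + 16309\right) \left(5070 + \left(\left(-55 + 73\right) - 9856\right)\right) = \left(- 103 \left(-4 + 5\right) + 63\right) - - 2739 \left(5070 + \left(18 - 9856\right)\right) = \left(\left(-103\right) 1 + 63\right) - - 2739 \left(5070 - 9838\right) = \left(-103 + 63\right) - \left(-2739\right) \left(-4768\right) = -40 - 13059552 = -13059592$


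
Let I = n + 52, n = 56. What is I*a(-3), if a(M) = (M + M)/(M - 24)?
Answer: 24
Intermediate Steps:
a(M) = 2*M/(-24 + M) (a(M) = (2*M)/(-24 + M) = 2*M/(-24 + M))
I = 108 (I = 56 + 52 = 108)
I*a(-3) = 108*(2*(-3)/(-24 - 3)) = 108*(2*(-3)/(-27)) = 108*(2*(-3)*(-1/27)) = 108*(2/9) = 24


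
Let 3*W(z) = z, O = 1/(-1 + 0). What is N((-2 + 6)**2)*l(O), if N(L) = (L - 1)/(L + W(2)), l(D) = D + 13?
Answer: 54/5 ≈ 10.800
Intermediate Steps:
O = -1 (O = 1/(-1) = -1)
l(D) = 13 + D
W(z) = z/3
N(L) = (-1 + L)/(2/3 + L) (N(L) = (L - 1)/(L + (1/3)*2) = (-1 + L)/(L + 2/3) = (-1 + L)/(2/3 + L))
N((-2 + 6)**2)*l(O) = (3*(-1 + (-2 + 6)**2)/(2 + 3*(-2 + 6)**2))*(13 - 1) = (3*(-1 + 4**2)/(2 + 3*4**2))*12 = (3*(-1 + 16)/(2 + 3*16))*12 = (3*15/(2 + 48))*12 = (3*15/50)*12 = (3*(1/50)*15)*12 = (9/10)*12 = 54/5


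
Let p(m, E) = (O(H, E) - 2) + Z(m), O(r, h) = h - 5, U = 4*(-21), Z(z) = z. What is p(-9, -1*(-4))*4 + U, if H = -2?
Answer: -132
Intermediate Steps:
U = -84
O(r, h) = -5 + h
p(m, E) = -7 + E + m (p(m, E) = ((-5 + E) - 2) + m = (-7 + E) + m = -7 + E + m)
p(-9, -1*(-4))*4 + U = (-7 - 1*(-4) - 9)*4 - 84 = (-7 + 4 - 9)*4 - 84 = -12*4 - 84 = -48 - 84 = -132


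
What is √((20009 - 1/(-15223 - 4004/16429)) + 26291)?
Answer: √59104639302504329391/35728953 ≈ 215.17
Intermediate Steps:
√((20009 - 1/(-15223 - 4004/16429)) + 26291) = √((20009 - 1/(-15223 - 4004*1/16429)) + 26291) = √((20009 - 1/(-15223 - 572/2347)) + 26291) = √((20009 - 1/(-35728953/2347)) + 26291) = √((20009 - 1*(-2347/35728953)) + 26291) = √((20009 + 2347/35728953) + 26291) = √(714900622924/35728953 + 26291) = √(1654250526247/35728953) = √59104639302504329391/35728953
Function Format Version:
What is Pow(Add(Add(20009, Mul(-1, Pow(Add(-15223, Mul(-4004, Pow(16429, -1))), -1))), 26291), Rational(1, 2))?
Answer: Mul(Rational(1, 35728953), Pow(59104639302504329391, Rational(1, 2))) ≈ 215.17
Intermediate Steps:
Pow(Add(Add(20009, Mul(-1, Pow(Add(-15223, Mul(-4004, Pow(16429, -1))), -1))), 26291), Rational(1, 2)) = Pow(Add(Add(20009, Mul(-1, Pow(Add(-15223, Mul(-4004, Rational(1, 16429))), -1))), 26291), Rational(1, 2)) = Pow(Add(Add(20009, Mul(-1, Pow(Add(-15223, Rational(-572, 2347)), -1))), 26291), Rational(1, 2)) = Pow(Add(Add(20009, Mul(-1, Pow(Rational(-35728953, 2347), -1))), 26291), Rational(1, 2)) = Pow(Add(Add(20009, Mul(-1, Rational(-2347, 35728953))), 26291), Rational(1, 2)) = Pow(Add(Add(20009, Rational(2347, 35728953)), 26291), Rational(1, 2)) = Pow(Add(Rational(714900622924, 35728953), 26291), Rational(1, 2)) = Pow(Rational(1654250526247, 35728953), Rational(1, 2)) = Mul(Rational(1, 35728953), Pow(59104639302504329391, Rational(1, 2)))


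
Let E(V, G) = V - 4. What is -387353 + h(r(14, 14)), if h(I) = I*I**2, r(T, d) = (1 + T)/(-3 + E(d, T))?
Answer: -132858704/343 ≈ -3.8734e+5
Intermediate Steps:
E(V, G) = -4 + V
r(T, d) = (1 + T)/(-7 + d) (r(T, d) = (1 + T)/(-3 + (-4 + d)) = (1 + T)/(-7 + d))
h(I) = I**3
-387353 + h(r(14, 14)) = -387353 + ((1 + 14)/(-7 + 14))**3 = -387353 + (15/7)**3 = -387353 + 3375/343 = -132858704/343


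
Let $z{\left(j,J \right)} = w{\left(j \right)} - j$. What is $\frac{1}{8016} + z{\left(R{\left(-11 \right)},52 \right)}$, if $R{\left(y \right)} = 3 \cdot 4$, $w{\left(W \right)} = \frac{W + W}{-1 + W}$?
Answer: $- \frac{865717}{88176} \approx -9.8181$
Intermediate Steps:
$w{\left(W \right)} = \frac{2 W}{-1 + W}$
$R{\left(y \right)} = 12$
$z{\left(j,J \right)} = - j + \frac{2 j}{-1 + j}$ ($z{\left(j,J \right)} = \frac{2 j}{-1 + j} - j = - j + \frac{2 j}{-1 + j}$)
$\frac{1}{8016} + z{\left(R{\left(-11 \right)},52 \right)} = \frac{1}{8016} + \frac{12 \left(3 - 12\right)}{-1 + 12} = \frac{1}{8016} + \frac{12 \left(3 - 12\right)}{11} = \frac{1}{8016} + 12 \cdot \frac{1}{11} \left(-9\right) = \frac{1}{8016} - \frac{108}{11} = - \frac{865717}{88176}$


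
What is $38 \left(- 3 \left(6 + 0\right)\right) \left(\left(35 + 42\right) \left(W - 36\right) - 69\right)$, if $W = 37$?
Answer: $-5472$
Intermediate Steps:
$38 \left(- 3 \left(6 + 0\right)\right) \left(\left(35 + 42\right) \left(W - 36\right) - 69\right) = 38 \left(- 3 \left(6 + 0\right)\right) \left(\left(35 + 42\right) \left(37 - 36\right) - 69\right) = 38 \left(\left(-3\right) 6\right) \left(77 \cdot 1 - 69\right) = 38 \left(-18\right) \left(77 - 69\right) = \left(-684\right) 8 = -5472$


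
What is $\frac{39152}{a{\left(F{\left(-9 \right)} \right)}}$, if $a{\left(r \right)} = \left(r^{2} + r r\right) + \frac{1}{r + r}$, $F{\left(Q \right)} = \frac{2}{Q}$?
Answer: $- \frac{12685248}{697} \approx -18200.0$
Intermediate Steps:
$a{\left(r \right)} = \frac{1}{2 r} + 2 r^{2}$ ($a{\left(r \right)} = \left(r^{2} + r^{2}\right) + \frac{1}{2 r} = 2 r^{2} + \frac{1}{2 r} = \frac{1}{2 r} + 2 r^{2}$)
$\frac{39152}{a{\left(F{\left(-9 \right)} \right)}} = \frac{39152}{\frac{1}{2} \frac{1}{2 \frac{1}{-9}} \left(1 + 4 \left(\frac{2}{-9}\right)^{3}\right)} = \frac{39152}{\frac{1}{2} \frac{1}{2 \left(- \frac{1}{9}\right)} \left(1 + 4 \left(2 \left(- \frac{1}{9}\right)\right)^{3}\right)} = \frac{39152}{\frac{1}{2} \frac{1}{- \frac{2}{9}} \left(1 + 4 \left(- \frac{2}{9}\right)^{3}\right)} = \frac{39152}{\frac{1}{2} \left(- \frac{9}{2}\right) \left(1 + 4 \left(- \frac{8}{729}\right)\right)} = \frac{39152}{\frac{1}{2} \left(- \frac{9}{2}\right) \left(1 - \frac{32}{729}\right)} = \frac{39152}{\frac{1}{2} \left(- \frac{9}{2}\right) \frac{697}{729}} = \frac{39152}{- \frac{697}{324}} = 39152 \left(- \frac{324}{697}\right) = - \frac{12685248}{697}$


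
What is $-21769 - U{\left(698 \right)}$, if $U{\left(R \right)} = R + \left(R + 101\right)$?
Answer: $-23266$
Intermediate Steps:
$U{\left(R \right)} = 101 + 2 R$ ($U{\left(R \right)} = R + \left(101 + R\right) = 101 + 2 R$)
$-21769 - U{\left(698 \right)} = -21769 - \left(101 + 2 \cdot 698\right) = -21769 - \left(101 + 1396\right) = -21769 - 1497 = -23266$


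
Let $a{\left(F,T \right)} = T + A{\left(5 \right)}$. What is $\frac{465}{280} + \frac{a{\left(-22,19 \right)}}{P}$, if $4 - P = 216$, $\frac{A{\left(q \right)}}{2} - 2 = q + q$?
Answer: $\frac{4327}{2968} \approx 1.4579$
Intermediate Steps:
$A{\left(q \right)} = 4 + 4 q$ ($A{\left(q \right)} = 4 + 2 \left(q + q\right) = 4 + 2 \cdot 2 q = 4 + 4 q$)
$P = -212$ ($P = 4 - 216 = -212$)
$a{\left(F,T \right)} = 24 + T$ ($a{\left(F,T \right)} = T + \left(4 + 4 \cdot 5\right) = T + \left(4 + 20\right) = T + 24 = 24 + T$)
$\frac{465}{280} + \frac{a{\left(-22,19 \right)}}{P} = \frac{465}{280} + \frac{24 + 19}{-212} = 465 \cdot \frac{1}{280} + 43 \left(- \frac{1}{212}\right) = \frac{93}{56} - \frac{43}{212} = \frac{4327}{2968}$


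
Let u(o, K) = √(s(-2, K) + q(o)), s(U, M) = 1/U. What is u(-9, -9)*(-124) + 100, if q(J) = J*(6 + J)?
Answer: 100 - 62*√106 ≈ -538.33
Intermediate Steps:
s(U, M) = 1/U
u(o, K) = √(-½ + o*(6 + o)) (u(o, K) = √(1/(-2) + o*(6 + o)) = √(-½ + o*(6 + o)))
u(-9, -9)*(-124) + 100 = (√2*√(-1 + 2*(-9)*(6 - 9))/2)*(-124) + 100 = (√2*√(-1 + 2*(-9)*(-3))/2)*(-124) + 100 = (√2*√(-1 + 54)/2)*(-124) + 100 = (√2*√53/2)*(-124) + 100 = (√106/2)*(-124) + 100 = -62*√106 + 100 = 100 - 62*√106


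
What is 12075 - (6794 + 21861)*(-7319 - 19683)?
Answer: 773754385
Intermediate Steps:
12075 - (6794 + 21861)*(-7319 - 19683) = 12075 - 28655*(-27002) = 12075 - 1*(-773742310) = 12075 + 773742310 = 773754385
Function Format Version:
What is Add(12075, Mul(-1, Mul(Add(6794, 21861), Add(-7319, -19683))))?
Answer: 773754385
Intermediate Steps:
Add(12075, Mul(-1, Mul(Add(6794, 21861), Add(-7319, -19683)))) = Add(12075, Mul(-1, Mul(28655, -27002))) = Add(12075, Mul(-1, -773742310)) = Add(12075, 773742310) = 773754385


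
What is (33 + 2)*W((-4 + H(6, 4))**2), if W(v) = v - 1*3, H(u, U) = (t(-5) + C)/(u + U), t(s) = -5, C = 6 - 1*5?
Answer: 2863/5 ≈ 572.60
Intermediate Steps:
C = 1 (C = 6 - 5 = 1)
H(u, U) = -4/(U + u) (H(u, U) = (-5 + 1)/(u + U) = -4/(U + u))
W(v) = -3 + v (W(v) = v - 3 = -3 + v)
(33 + 2)*W((-4 + H(6, 4))**2) = (33 + 2)*(-3 + (-4 - 4/(4 + 6))**2) = 35*(-3 + (-4 - 4/10)**2) = 35*(-3 + (-4 - 4*1/10)**2) = 35*(-3 + (-4 - 2/5)**2) = 35*(-3 + (-22/5)**2) = 35*(-3 + 484/25) = 35*(409/25) = 2863/5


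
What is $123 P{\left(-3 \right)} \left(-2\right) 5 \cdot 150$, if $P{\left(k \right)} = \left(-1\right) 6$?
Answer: $1107000$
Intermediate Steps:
$P{\left(k \right)} = -6$
$123 P{\left(-3 \right)} \left(-2\right) 5 \cdot 150 = 123 \left(-6\right) \left(-2\right) 5 \cdot 150 = 123 \cdot 12 \cdot 5 \cdot 150 = 123 \cdot 60 \cdot 150 = 7380 \cdot 150 = 1107000$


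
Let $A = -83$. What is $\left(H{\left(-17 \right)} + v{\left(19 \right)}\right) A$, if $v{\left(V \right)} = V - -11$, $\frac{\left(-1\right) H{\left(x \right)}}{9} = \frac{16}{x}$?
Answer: $- \frac{54282}{17} \approx -3193.1$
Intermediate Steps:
$H{\left(x \right)} = - \frac{144}{x}$ ($H{\left(x \right)} = - 9 \frac{16}{x} = - \frac{144}{x}$)
$v{\left(V \right)} = 11 + V$ ($v{\left(V \right)} = V + 11 = 11 + V$)
$\left(H{\left(-17 \right)} + v{\left(19 \right)}\right) A = \left(- \frac{144}{-17} + \left(11 + 19\right)\right) \left(-83\right) = \left(\left(-144\right) \left(- \frac{1}{17}\right) + 30\right) \left(-83\right) = \left(\frac{144}{17} + 30\right) \left(-83\right) = \frac{654}{17} \left(-83\right) = - \frac{54282}{17}$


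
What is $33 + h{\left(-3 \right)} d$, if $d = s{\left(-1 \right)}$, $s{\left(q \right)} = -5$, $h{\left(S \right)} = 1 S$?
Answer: $48$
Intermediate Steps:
$h{\left(S \right)} = S$
$d = -5$
$33 + h{\left(-3 \right)} d = 33 - -15 = 33 + 15 = 48$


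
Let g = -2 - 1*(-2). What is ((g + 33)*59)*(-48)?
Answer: -93456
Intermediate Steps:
g = 0 (g = -2 + 2 = 0)
((g + 33)*59)*(-48) = ((0 + 33)*59)*(-48) = (33*59)*(-48) = 1947*(-48) = -93456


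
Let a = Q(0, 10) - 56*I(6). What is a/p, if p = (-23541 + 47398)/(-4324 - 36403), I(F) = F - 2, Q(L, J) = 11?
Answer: 8674851/23857 ≈ 363.62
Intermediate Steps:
I(F) = -2 + F
a = -213 (a = 11 - 56*(-2 + 6) = 11 - 56*4 = 11 - 224 = -213)
p = -23857/40727 (p = 23857/(-40727) = 23857*(-1/40727) = -23857/40727 ≈ -0.58578)
a/p = -213/(-23857/40727) = -213*(-40727/23857) = 8674851/23857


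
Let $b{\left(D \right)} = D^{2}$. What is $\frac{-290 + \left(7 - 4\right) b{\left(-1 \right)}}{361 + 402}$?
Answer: $- \frac{41}{109} \approx -0.37615$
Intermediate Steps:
$\frac{-290 + \left(7 - 4\right) b{\left(-1 \right)}}{361 + 402} = \frac{-290 + \left(7 - 4\right) \left(-1\right)^{2}}{361 + 402} = \frac{-290 + \left(7 - 4\right) 1}{763} = \left(-290 + 3 \cdot 1\right) \frac{1}{763} = \left(-290 + 3\right) \frac{1}{763} = \left(-287\right) \frac{1}{763} = - \frac{41}{109}$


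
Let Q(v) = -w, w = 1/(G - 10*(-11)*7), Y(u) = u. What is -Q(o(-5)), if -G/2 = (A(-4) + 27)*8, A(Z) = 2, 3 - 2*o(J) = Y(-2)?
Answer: 1/306 ≈ 0.0032680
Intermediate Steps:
o(J) = 5/2 (o(J) = 3/2 - ½*(-2) = 3/2 + 1 = 5/2)
G = -464 (G = -2*(2 + 27)*8 = -58*8 = -2*232 = -464)
w = 1/306 (w = 1/(-464 - 10*(-11)*7) = 1/(-464 + 110*7) = 1/(-464 + 770) = 1/306 ≈ 0.0032680)
Q(v) = -1/306 (Q(v) = -1*1/306 = -1/306)
-Q(o(-5)) = -1*(-1/306) = 1/306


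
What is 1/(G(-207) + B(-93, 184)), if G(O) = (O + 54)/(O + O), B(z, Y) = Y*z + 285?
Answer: -46/774025 ≈ -5.9430e-5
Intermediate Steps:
B(z, Y) = 285 + Y*z
G(O) = (54 + O)/(2*O) (G(O) = (54 + O)/((2*O)) = (54 + O)*(1/(2*O)) = (54 + O)/(2*O))
1/(G(-207) + B(-93, 184)) = 1/((½)*(54 - 207)/(-207) + (285 + 184*(-93))) = 1/((½)*(-1/207)*(-153) + (285 - 17112)) = 1/(17/46 - 16827) = 1/(-774025/46) = -46/774025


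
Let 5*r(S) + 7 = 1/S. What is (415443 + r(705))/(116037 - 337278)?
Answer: -1464431641/779874525 ≈ -1.8778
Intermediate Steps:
r(S) = -7/5 + 1/(5*S)
(415443 + r(705))/(116037 - 337278) = (415443 + (1/5)*(1 - 7*705)/705)/(116037 - 337278) = (415443 + (1/5)*(1/705)*(1 - 4935))/(-221241) = (415443 + (1/5)*(1/705)*(-4934))*(-1/221241) = (415443 - 4934/3525)*(-1/221241) = (1464431641/3525)*(-1/221241) = -1464431641/779874525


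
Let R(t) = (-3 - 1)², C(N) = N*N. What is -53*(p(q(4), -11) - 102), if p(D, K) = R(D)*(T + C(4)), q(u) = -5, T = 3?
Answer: -10706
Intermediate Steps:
C(N) = N²
R(t) = 16 (R(t) = (-4)² = 16)
p(D, K) = 304 (p(D, K) = 16*(3 + 4²) = 16*(3 + 16) = 16*19 = 304)
-53*(p(q(4), -11) - 102) = -53*(304 - 102) = -53*202 = -10706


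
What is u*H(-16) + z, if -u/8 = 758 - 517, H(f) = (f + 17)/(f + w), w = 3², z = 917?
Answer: 8347/7 ≈ 1192.4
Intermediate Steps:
w = 9
H(f) = (17 + f)/(9 + f) (H(f) = (f + 17)/(f + 9) = (17 + f)/(9 + f))
u = -1928 (u = -8*(758 - 517) = -8*241 = -1928)
u*H(-16) + z = -1928*(17 - 16)/(9 - 16) + 917 = -1928/(-7) + 917 = -(-1928)/7 + 917 = -1928*(-⅐) + 917 = 1928/7 + 917 = 8347/7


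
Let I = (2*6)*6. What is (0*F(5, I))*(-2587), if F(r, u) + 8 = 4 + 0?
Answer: 0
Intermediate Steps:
I = 72 (I = 12*6 = 72)
F(r, u) = -4 (F(r, u) = -8 + (4 + 0) = -8 + 4 = -4)
(0*F(5, I))*(-2587) = (0*(-4))*(-2587) = 0*(-2587) = 0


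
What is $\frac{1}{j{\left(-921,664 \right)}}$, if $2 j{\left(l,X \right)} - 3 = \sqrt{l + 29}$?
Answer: $\frac{6}{901} - \frac{4 i \sqrt{223}}{901} \approx 0.0066593 - 0.066296 i$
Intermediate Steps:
$j{\left(l,X \right)} = \frac{3}{2} + \frac{\sqrt{29 + l}}{2}$ ($j{\left(l,X \right)} = \frac{3}{2} + \frac{\sqrt{l + 29}}{2} = \frac{3}{2} + \frac{\sqrt{29 + l}}{2}$)
$\frac{1}{j{\left(-921,664 \right)}} = \frac{1}{\frac{3}{2} + \frac{\sqrt{29 - 921}}{2}} = \frac{1}{\frac{3}{2} + \frac{\sqrt{-892}}{2}} = \frac{1}{\frac{3}{2} + \frac{2 i \sqrt{223}}{2}} = \frac{1}{\frac{3}{2} + i \sqrt{223}}$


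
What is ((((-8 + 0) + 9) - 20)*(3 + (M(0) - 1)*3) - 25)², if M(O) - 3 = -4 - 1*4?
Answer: 67600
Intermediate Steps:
M(O) = -5 (M(O) = 3 + (-4 - 1*4) = 3 + (-4 - 4) = 3 - 8 = -5)
((((-8 + 0) + 9) - 20)*(3 + (M(0) - 1)*3) - 25)² = ((((-8 + 0) + 9) - 20)*(3 + (-5 - 1)*3) - 25)² = (((-8 + 9) - 20)*(3 - 6*3) - 25)² = ((1 - 20)*(3 - 18) - 25)² = (-19*(-15) - 25)² = (285 - 25)² = 260² = 67600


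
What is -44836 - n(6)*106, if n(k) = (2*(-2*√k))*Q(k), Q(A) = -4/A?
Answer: -44836 - 848*√6/3 ≈ -45528.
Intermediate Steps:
n(k) = 16/√k (n(k) = (2*(-2*√k))*(-4/k) = (-4*√k)*(-4/k) = 16/√k)
-44836 - n(6)*106 = -44836 - 16/√6*106 = -44836 - 16*(√6/6)*106 = -44836 - 8*√6/3*106 = -44836 - 848*√6/3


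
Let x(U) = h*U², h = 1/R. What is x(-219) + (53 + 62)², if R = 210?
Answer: 941737/70 ≈ 13453.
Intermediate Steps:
h = 1/210 ≈ 0.0047619
x(U) = U²/210
x(-219) + (53 + 62)² = (1/210)*(-219)² + (53 + 62)² = (1/210)*47961 + 115² = 15987/70 + 13225 = 941737/70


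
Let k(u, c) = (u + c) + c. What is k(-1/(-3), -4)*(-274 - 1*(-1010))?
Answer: -16928/3 ≈ -5642.7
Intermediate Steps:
k(u, c) = u + 2*c (k(u, c) = (c + u) + c = u + 2*c)
k(-1/(-3), -4)*(-274 - 1*(-1010)) = (-1/(-3) + 2*(-4))*(-274 - 1*(-1010)) = (-1*(-⅓) - 8)*(-274 + 1010) = (⅓ - 8)*736 = -23/3*736 = -16928/3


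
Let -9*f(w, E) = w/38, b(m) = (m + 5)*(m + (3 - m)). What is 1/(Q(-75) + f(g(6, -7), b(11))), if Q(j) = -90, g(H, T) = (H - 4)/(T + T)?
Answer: -2394/215459 ≈ -0.011111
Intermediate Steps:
g(H, T) = (-4 + H)/(2*T) (g(H, T) = (-4 + H)/((2*T)) = (-4 + H)*(1/(2*T)) = (-4 + H)/(2*T))
b(m) = 15 + 3*m (b(m) = (5 + m)*3 = 15 + 3*m)
f(w, E) = -w/342 (f(w, E) = -w/(9*38) = -w/342)
1/(Q(-75) + f(g(6, -7), b(11))) = 1/(-90 - (-4 + 6)/(684*(-7))) = 1/(-90 - (-1)*2/(684*7)) = 1/(-90 - 1/342*(-⅐)) = 1/(-90 + 1/2394) = 1/(-215459/2394) = -2394/215459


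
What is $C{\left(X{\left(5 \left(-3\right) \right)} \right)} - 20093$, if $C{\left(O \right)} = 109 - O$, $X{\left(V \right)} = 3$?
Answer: $-19987$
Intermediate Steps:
$C{\left(X{\left(5 \left(-3\right) \right)} \right)} - 20093 = \left(109 - 3\right) - 20093 = 106 - 20093 = -19987$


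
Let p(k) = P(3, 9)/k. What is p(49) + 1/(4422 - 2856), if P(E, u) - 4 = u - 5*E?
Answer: -3083/76734 ≈ -0.040178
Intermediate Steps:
P(E, u) = 4 + u - 5*E (P(E, u) = 4 + (u - 5*E) = 4 + u - 5*E)
p(k) = -2/k (p(k) = (4 + 9 - 5*3)/k = (4 + 9 - 15)/k = -2/k)
p(49) + 1/(4422 - 2856) = -2/49 + 1/(4422 - 2856) = -2*1/49 + 1/1566 = -2/49 + 1/1566 = -3083/76734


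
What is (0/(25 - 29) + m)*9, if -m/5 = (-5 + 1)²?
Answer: -720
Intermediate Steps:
m = -80 (m = -5*(-5 + 1)² = -5*(-4)² = -5*16 = -80)
(0/(25 - 29) + m)*9 = (0/(25 - 29) - 80)*9 = (0/(-4) - 80)*9 = (0*(-¼) - 80)*9 = (0 - 80)*9 = -80*9 = -720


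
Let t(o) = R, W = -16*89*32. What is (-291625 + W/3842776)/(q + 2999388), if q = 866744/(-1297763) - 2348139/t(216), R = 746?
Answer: -135616979557949316058/1393368060471067991821 ≈ -0.097330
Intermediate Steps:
W = -45568 (W = -1424*32 = -45568)
t(o) = 746
q = -3047974504081/968131198 (q = 866744/(-1297763) - 2348139/746 = 866744*(-1/1297763) - 2348139*1/746 = -866744/1297763 - 2348139/746 = -3047974504081/968131198 ≈ -3148.3)
(-291625 + W/3842776)/(q + 2999388) = (-291625 - 45568/3842776)/(-3047974504081/968131198 + 2999388) = (-291625 - 45568*1/3842776)/(2900753123202743/968131198) = (-291625 - 5696/480347)*(968131198/2900753123202743) = -140081199571/480347*968131198/2900753123202743 = -135616979557949316058/1393368060471067991821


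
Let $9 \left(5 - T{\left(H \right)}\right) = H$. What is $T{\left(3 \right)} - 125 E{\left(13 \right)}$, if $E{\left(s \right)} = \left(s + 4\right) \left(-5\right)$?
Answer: $\frac{31889}{3} \approx 10630.0$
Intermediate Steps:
$T{\left(H \right)} = 5 - \frac{H}{9}$
$E{\left(s \right)} = -20 - 5 s$ ($E{\left(s \right)} = \left(4 + s\right) \left(-5\right) = -20 - 5 s$)
$T{\left(3 \right)} - 125 E{\left(13 \right)} = \left(5 - \frac{1}{3}\right) - 125 \left(-20 - 65\right) = \frac{14}{3} - -10625 = \frac{14}{3} + 10625 = \frac{31889}{3}$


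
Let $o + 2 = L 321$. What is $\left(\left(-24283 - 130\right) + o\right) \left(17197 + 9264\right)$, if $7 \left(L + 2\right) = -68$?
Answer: $- \frac{5218823647}{7} \approx -7.4555 \cdot 10^{8}$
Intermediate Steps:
$L = - \frac{82}{7}$ ($L = -2 + \frac{1}{7} \left(-68\right) = -2 - \frac{68}{7} = - \frac{82}{7} \approx -11.714$)
$o = - \frac{26336}{7}$ ($o = -2 - \frac{26322}{7} = - \frac{26336}{7} \approx -3762.3$)
$\left(\left(-24283 - 130\right) + o\right) \left(17197 + 9264\right) = \left(\left(-24283 - 130\right) - \frac{26336}{7}\right) \left(17197 + 9264\right) = \left(-24413 - \frac{26336}{7}\right) 26461 = \left(- \frac{197227}{7}\right) 26461 = - \frac{5218823647}{7}$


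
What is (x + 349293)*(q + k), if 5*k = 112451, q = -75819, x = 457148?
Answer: -215032654004/5 ≈ -4.3007e+10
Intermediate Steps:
k = 112451/5 (k = (⅕)*112451 = 112451/5 ≈ 22490.)
(x + 349293)*(q + k) = (457148 + 349293)*(-75819 + 112451/5) = 806441*(-266644/5) = -215032654004/5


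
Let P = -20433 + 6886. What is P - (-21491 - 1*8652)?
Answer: 16596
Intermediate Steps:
P = -13547
P - (-21491 - 1*8652) = -13547 - (-21491 - 1*8652) = -13547 - (-21491 - 8652) = -13547 - 1*(-30143) = -13547 + 30143 = 16596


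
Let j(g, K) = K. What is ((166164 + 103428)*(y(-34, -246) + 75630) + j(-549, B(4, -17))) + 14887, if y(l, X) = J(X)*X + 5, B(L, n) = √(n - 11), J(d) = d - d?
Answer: 20390605807 + 2*I*√7 ≈ 2.0391e+10 + 5.2915*I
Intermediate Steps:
J(d) = 0
B(L, n) = √(-11 + n)
y(l, X) = 5 (y(l, X) = 0*X + 5 = 0 + 5 = 5)
((166164 + 103428)*(y(-34, -246) + 75630) + j(-549, B(4, -17))) + 14887 = ((166164 + 103428)*(5 + 75630) + √(-11 - 17)) + 14887 = (269592*75635 + √(-28)) + 14887 = (20390590920 + 2*I*√7) + 14887 = 20390605807 + 2*I*√7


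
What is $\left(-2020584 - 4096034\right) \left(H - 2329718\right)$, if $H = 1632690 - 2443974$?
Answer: $19212309371236$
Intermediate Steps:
$H = -811284$
$\left(-2020584 - 4096034\right) \left(H - 2329718\right) = \left(-2020584 - 4096034\right) \left(-811284 - 2329718\right) = \left(-6116618\right) \left(-3141002\right) = 19212309371236$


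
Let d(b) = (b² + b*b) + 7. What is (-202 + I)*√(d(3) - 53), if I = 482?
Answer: 560*I*√7 ≈ 1481.6*I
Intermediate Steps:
d(b) = 7 + 2*b² (d(b) = (b² + b²) + 7 = 2*b² + 7 = 7 + 2*b²)
(-202 + I)*√(d(3) - 53) = (-202 + 482)*√((7 + 2*3²) - 53) = 280*√((7 + 2*9) - 53) = 280*√((7 + 18) - 53) = 280*√(25 - 53) = 280*√(-28) = 280*(2*I*√7) = 560*I*√7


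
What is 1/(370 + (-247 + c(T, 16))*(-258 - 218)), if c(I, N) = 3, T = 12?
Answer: 1/116514 ≈ 8.5827e-6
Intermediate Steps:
1/(370 + (-247 + c(T, 16))*(-258 - 218)) = 1/(370 + (-247 + 3)*(-258 - 218)) = 1/(370 - 244*(-476)) = 1/(370 + 116144) = 1/116514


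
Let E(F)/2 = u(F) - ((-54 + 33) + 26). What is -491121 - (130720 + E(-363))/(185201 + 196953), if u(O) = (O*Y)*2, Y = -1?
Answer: -93841993398/191077 ≈ -4.9112e+5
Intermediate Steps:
u(O) = -2*O (u(O) = (O*(-1))*2 = -O*2 = -2*O)
E(F) = -10 - 4*F (E(F) = 2*(-2*F - ((-54 + 33) + 26)) = 2*(-2*F - (-21 + 26)) = 2*(-2*F - 1*5) = 2*(-2*F - 5) = 2*(-5 - 2*F) = -10 - 4*F)
-491121 - (130720 + E(-363))/(185201 + 196953) = -491121 - (130720 + (-10 - 4*(-363)))/(185201 + 196953) = -491121 - (130720 + (-10 + 1452))/382154 = -491121 - (130720 + 1442)/382154 = -491121 - 132162/382154 = -491121 - 1*66081/191077 = -491121 - 66081/191077 = -93841993398/191077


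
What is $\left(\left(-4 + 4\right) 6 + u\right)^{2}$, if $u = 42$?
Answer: $1764$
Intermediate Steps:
$\left(\left(-4 + 4\right) 6 + u\right)^{2} = \left(\left(-4 + 4\right) 6 + 42\right)^{2} = \left(0 \cdot 6 + 42\right)^{2} = \left(0 + 42\right)^{2} = 42^{2} = 1764$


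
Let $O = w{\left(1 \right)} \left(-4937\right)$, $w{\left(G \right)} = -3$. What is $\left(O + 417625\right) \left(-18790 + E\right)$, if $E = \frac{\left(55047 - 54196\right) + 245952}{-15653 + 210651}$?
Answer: $- \frac{792172074176506}{97499} \approx -8.1249 \cdot 10^{9}$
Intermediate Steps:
$O = 14811$ ($O = \left(-3\right) \left(-4937\right) = 14811$)
$E = \frac{246803}{194998}$ ($E = \frac{851 + 245952}{194998} = 246803 \cdot \frac{1}{194998} = \frac{246803}{194998} \approx 1.2657$)
$\left(O + 417625\right) \left(-18790 + E\right) = \left(14811 + 417625\right) \left(-18790 + \frac{246803}{194998}\right) = 432436 \left(- \frac{3663765617}{194998}\right) = - \frac{792172074176506}{97499}$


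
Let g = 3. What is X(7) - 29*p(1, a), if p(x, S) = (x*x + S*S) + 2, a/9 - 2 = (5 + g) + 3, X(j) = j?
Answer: -397061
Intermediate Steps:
a = 117 (a = 18 + 9*((5 + 3) + 3) = 18 + 9*(8 + 3) = 18 + 9*11 = 18 + 99 = 117)
p(x, S) = 2 + S² + x² (p(x, S) = (x² + S²) + 2 = (S² + x²) + 2 = 2 + S² + x²)
X(7) - 29*p(1, a) = 7 - 29*(2 + 117² + 1²) = 7 - 29*(2 + 13689 + 1) = 7 - 29*13692 = 7 - 397068 = -397061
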